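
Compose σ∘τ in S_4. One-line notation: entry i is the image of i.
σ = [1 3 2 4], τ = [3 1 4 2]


σ∘τ: apply τ first, then σ
1 →τ 3 →σ 2
2 →τ 1 →σ 1
3 →τ 4 →σ 4
4 →τ 2 →σ 3

σ∘τ = [2 1 4 3]


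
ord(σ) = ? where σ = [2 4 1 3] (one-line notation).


Cycle decomposition: (1 2 4 3)
Cycle lengths: 4
Order = lcm(4) = 4

ord(σ) = 4


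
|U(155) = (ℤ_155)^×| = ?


U(n) is the group of units mod n; |U(n)| = φ(n)
|U(155)| = φ(155) = 120

|U(155) = (ℤ_155)^×| = 120


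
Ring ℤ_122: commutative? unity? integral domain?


ℤ_122 is a commutative ring with unity 1; 122 = 2×61 is composite, so 2·61 ≡ 0 gives zero divisors (not an integral domain)
Commutative: Yes
Integral domain: No
Has unity: Yes

ℤ_122: Commutative=Yes, Unity=Yes


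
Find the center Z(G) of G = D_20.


Z(G) = {g ∈ G | gx = xg for all x ∈ G}
For even n, Z(D_n) = {e, r^(n/2)}: the 180° rotation r^10 commutes with every reflection and rotation

Z(D_20) = {e, r^10}


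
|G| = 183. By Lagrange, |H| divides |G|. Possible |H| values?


Lagrange's theorem: |H| divides |G|
|G| = 183
Divisors of 183: 1, 3, 61, 183

Possible subgroup orders: {1, 3, 61, 183}


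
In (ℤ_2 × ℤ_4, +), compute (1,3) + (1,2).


Operation: componentwise addition mod (2, 4)
(1,3) + (1,2) = ((a₁+b₁) mod 2, (a₂+b₂) mod 4) with a = (1,3), b = (1,2)

(1,3) + (1,2) = (0,1)


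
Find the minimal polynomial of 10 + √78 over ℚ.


Let α = 10 + √78. Then α - 10 = √78, so (α - 10)² = 78, giving α² - 20α + 22 = 0. Degree 2 and α ∉ ℚ, so this is the minimal polynomial.

Minimal polynomial: x² - 20x + 22


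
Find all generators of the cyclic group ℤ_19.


g generates ℤ_n iff gcd(g,n) = 1
Prime factors of 19: 19
Generators are g ∈ {1,...,18} not divisible by any of these primes.
Generators: {1, 2, 3, 4, 5, 6, 7, 8, 9, 10, 11, 12, 13, 14, 15, 16, 17, 18}
Number of generators = φ(19) = 18

Generators of ℤ_19 = {1, 2, 3, 4, 5, 6, 7, 8, 9, 10, 11, 12, 13, 14, 15, 16, 17, 18}


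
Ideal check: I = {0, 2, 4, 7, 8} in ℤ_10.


Check ideal conditions for I = {0, 2, 4, 7, 8} in ℤ_10:
(1) I is an additive subgroup? No
(2) For r ∈ ℤ_10 and a ∈ I: r·a ∈ I? No  [counterexample: r=2, a=8, r·a mod 10 = 6 ∉ I]

No, I is not an ideal of ℤ_10


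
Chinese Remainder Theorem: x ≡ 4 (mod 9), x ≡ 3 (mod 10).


m₁ = 9, m₂ = 10, gcd = 1, so CRT applies. M = m₁·m₂ = 90
Let M₁ = M/m₁ = 10, M₂ = M/m₂ = 9
Find y₁ ≡ M₁⁻¹ (mod m₁): 10⁻¹ ≡ 1 (mod 9)
Find y₂ ≡ M₂⁻¹ (mod m₂): 9⁻¹ ≡ 9 (mod 10)
x = a₁·M₁·y₁ + a₂·M₂·y₂ = 4·10·1 + 3·9·9 = 283
Reduce mod 90: x ≡ 13
Check: 13 mod 9 = 4 ✓, 13 mod 10 = 3 ✓

x ≡ 13 (mod 90)


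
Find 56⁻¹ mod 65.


Use the extended Euclidean algorithm to write 1 = 56·s + 65·t; then s mod 65 is the inverse.
Euclidean algorithm:
  56 = 0·65 + 56
  65 = 1·56 + 9
  56 = 6·9 + 2
  9 = 4·2 + 1
  2 = 2·1 + 0
gcd(56,65) = 1
Back-substitution gives: 56·(-29) + 65·(25) = 1
So 56⁻¹ ≡ -29 ≡ 36 (mod 65)
Check: 56 × 36 = 2016 ≡ 1 (mod 65) ✓

56⁻¹ ≡ 36 (mod 65)


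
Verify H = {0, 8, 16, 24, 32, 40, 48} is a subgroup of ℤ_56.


Subgroup test for H = {0, 8, 16, 24, 32, 40, 48} in (ℤ_56, +):
(1) 0 ∈ H? Yes
(2) Closure: for all a,b ∈ H, (a+b) mod 56 ∈ H? Yes
(3) Inverses: for all a ∈ H, -a mod 56 ∈ H? Yes

Yes, H is a subgroup of ℤ_56


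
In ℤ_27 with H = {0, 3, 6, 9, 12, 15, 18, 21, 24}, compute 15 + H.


15 + H = {15 + h (mod 27) : h ∈ H}
15+0=15, 15+3=18, 15+6=21, 15+9=24, 15+12=0, 15+15=3, 15+18=6, 15+21=9, 15+24=12
15 + H = {0, 3, 6, 9, 12, 15, 18, 21, 24} = 0 + H

15 + H = {0, 3, 6, 9, 12, 15, 18, 21, 24}


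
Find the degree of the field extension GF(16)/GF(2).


GF(16) = GF(2^4), so the extension degree is 4

[GF(16)/GF(2)] = 4


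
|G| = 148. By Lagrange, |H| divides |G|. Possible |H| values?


Lagrange's theorem: |H| divides |G|
|G| = 148
Divisors of 148: 1, 2, 4, 37, 74, 148

Possible subgroup orders: {1, 2, 4, 37, 74, 148}


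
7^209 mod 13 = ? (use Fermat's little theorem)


Fermat's little theorem: if p is prime and gcd(a,p)=1, then a^(p-1) ≡ 1 (mod p)
p = 13 is prime, gcd(7,13) = 1
Reduce exponent: 209 mod 12 = 5
So 7^209 ≡ 7^5 (mod 13)
7^5 mod 13 = 11

7^209 ≡ 11 (mod 13)


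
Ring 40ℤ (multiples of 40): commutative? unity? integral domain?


40ℤ is a commutative ring under +,× but has no multiplicative identity (1 ∉ 40ℤ); it has no zero divisors, but without unity it is not an integral domain
Commutative: Yes
Integral domain: No
Has unity: No

40ℤ (multiples of 40): Commutative=Yes, Unity=No


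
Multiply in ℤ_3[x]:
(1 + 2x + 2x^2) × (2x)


Expand and collect like terms; reduce coefficients mod 3:
x^0: 1·0 = 0 ≡ 0 (mod 3)
x^1: 1·2 + 2·0 = 2 ≡ 2 (mod 3)
x^2: 2·2 + 2·0 = 4 ≡ 1 (mod 3)
x^3: 2·2 = 4 ≡ 1 (mod 3)
Result: 2x + x^2 + x^3

f · g = 2x + x^2 + x^3


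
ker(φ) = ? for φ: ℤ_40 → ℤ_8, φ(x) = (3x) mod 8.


Kernel = preimage of identity
ker(φ) = {x ∈ ℤ_40 : 3x ≡ 0 (mod 8)}. Since 8 | 40, φ is well-defined. The kernel is the cyclic subgroup ⟨8⟩ of ℤ_40 (order 5), i.e. {0, 8, 16, 24, 32}

ker(φ) = {0, 8, 16, 24, 32}


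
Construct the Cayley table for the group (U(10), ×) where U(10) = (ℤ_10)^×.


Elements: {1, 3, 7, 9}
Operation: multiplication mod 10
Entry (a, b) = (a × b) mod 10

Cayley table:
  | 1 | 3 | 7 | 9
1 | 1 | 3 | 7 | 9
3 | 3 | 9 | 1 | 7
7 | 7 | 1 | 9 | 3
9 | 9 | 7 | 3 | 1


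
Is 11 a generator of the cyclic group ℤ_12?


g generates ℤ_n iff gcd(g, n) = 1
gcd(11, 12) = 1
Since gcd = 1, 11 is a generator.

Yes, 11 generates ℤ_12


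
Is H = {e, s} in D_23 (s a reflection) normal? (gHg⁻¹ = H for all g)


H = {e, s} in D_23 (s a reflection)
r·s·r⁻¹ = sr⁻² ≠ s for n ≥ 3, so {e, s} is not closed under conjugation

No, not a normal subgroup


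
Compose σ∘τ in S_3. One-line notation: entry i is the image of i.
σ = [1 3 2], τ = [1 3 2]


σ∘τ: apply τ first, then σ
1 →τ 1 →σ 1
2 →τ 3 →σ 2
3 →τ 2 →σ 3

σ∘τ = [1 2 3]


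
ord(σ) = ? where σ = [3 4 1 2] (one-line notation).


Cycle decomposition: (1 3) (2 4)
Cycle lengths: 2, 2
Order = lcm(2, 2) = 2

ord(σ) = 2


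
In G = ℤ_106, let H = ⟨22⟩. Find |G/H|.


|⟨22⟩| = n / gcd(22, 106) = 106 / 2 = 53
H is normal (ℤ_106 is abelian).
|G/H| = |G| / |H| = 106 / 53 = 2

|G/H| = 2


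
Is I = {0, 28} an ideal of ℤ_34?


Check ideal conditions for I = {0, 28} in ℤ_34:
(1) I is an additive subgroup? No
(2) For r ∈ ℤ_34 and a ∈ I: r·a ∈ I? No  [counterexample: r=2, a=28, r·a mod 34 = 22 ∉ I]

No, I is not an ideal of ℤ_34


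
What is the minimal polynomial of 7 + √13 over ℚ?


Let α = 7 + √13. Then α - 7 = √13, so (α - 7)² = 13, giving α² - 14α + 36 = 0. Degree 2 and α ∉ ℚ, so this is the minimal polynomial.

Minimal polynomial: x² - 14x + 36


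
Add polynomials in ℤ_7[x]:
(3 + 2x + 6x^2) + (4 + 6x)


Add coefficients mod 7:
x^0: 3 + 4 = 0 (mod 7)
x^1: 2 + 6 = 1 (mod 7)
x^2: 6 + 0 = 6 (mod 7)
Result: x + 6x^2

f + g = x + 6x^2


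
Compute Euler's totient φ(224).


Factor n: 224 = 2^5 × 7
φ(n) = n · ∏(1 - 1/p) over distinct primes p | n
φ(224) = 224 · (1 - 1/2) · (1 - 1/7) = 96

φ(224) = 96


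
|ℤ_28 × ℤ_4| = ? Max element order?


|ℤ_28 × ℤ_4| = 28 × 4 = 112
Max element order = lcm(28,4) = 28
Cyclic? No (gcd=4)

|ℤ_28×ℤ_4| = 112, max element order = 28


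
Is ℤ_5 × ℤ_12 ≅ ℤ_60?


Comparing ℤ_5 × ℤ_12 and ℤ_60:
gcd(5,12) = 1, so ℤ_5 × ℤ_12 ≅ ℤ_60 (CRT)

Yes, ℤ_5 × ℤ_12 ≅ ℤ_60


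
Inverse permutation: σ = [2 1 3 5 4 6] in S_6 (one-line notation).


To find σ⁻¹, swap domain and range:
σ(1) = 2 → σ⁻¹(2) = 1
σ(2) = 1 → σ⁻¹(1) = 2
σ(3) = 3 → σ⁻¹(3) = 3
σ(4) = 5 → σ⁻¹(5) = 4
σ(5) = 4 → σ⁻¹(4) = 5
σ(6) = 6 → σ⁻¹(6) = 6

σ⁻¹ = [2 1 3 5 4 6]


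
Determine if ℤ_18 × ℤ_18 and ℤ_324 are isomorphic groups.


Comparing ℤ_18 × ℤ_18 and ℤ_324:
gcd(18,18) = 18 ≠ 1. Max element order in ℤ_18×ℤ_18 is lcm(18,18) = 18 < 324, so it has no element of order 324

No, ℤ_18 × ℤ_18 ≇ ℤ_324


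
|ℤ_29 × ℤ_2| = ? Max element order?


|ℤ_29 × ℤ_2| = 29 × 2 = 58
Max element order = lcm(29,2) = 58
Cyclic? Yes (gcd=1)

|ℤ_29×ℤ_2| = 58, max element order = 58


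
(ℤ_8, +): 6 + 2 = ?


Operation: addition mod 8
6 + 2 = (a + b) mod 8 with a = 6, b = 2

6 + 2 = 0


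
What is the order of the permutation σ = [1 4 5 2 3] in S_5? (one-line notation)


Cycle decomposition: (2 4) (3 5)
Cycle lengths: 2, 2
Order = lcm(2, 2) = 2

ord(σ) = 2


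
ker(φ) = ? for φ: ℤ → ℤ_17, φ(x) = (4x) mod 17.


Kernel = preimage of identity
ker(φ) = {x ∈ ℤ : 4x ≡ 0 (mod 17)}. gcd(4,17) = 1, so 4x ≡ 0 (mod 17) ⟺ x ≡ 0 (mod 17/1 = 17). Hence ker(φ) = 17ℤ

ker(φ) = 17ℤ


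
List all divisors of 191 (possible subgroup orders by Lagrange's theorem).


Lagrange's theorem: |H| divides |G|
|G| = 191
Divisors of 191: 1, 191

Possible subgroup orders: {1, 191}


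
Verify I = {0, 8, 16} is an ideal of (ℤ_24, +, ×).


Check ideal conditions for I = {0, 8, 16} in ℤ_24:
(1) I is an additive subgroup? Yes
(2) For r ∈ ℤ_24 and a ∈ I: r·a ∈ I? Yes

Yes, I is an ideal of ℤ_24


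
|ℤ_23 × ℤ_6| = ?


|A × B| = |A| · |B|
|ℤ_23 × ℤ_6| = 23 × 6 = 138

|ℤ_23 × ℤ_6| = 138


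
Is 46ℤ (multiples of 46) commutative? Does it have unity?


46ℤ is a commutative ring under +,× but has no multiplicative identity (1 ∉ 46ℤ); it has no zero divisors, but without unity it is not an integral domain
Commutative: Yes
Integral domain: No
Has unity: No

46ℤ (multiples of 46): Commutative=Yes, Unity=No


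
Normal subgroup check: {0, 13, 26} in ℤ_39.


H = {0, 13, 26} in ℤ_39
ℤ_39 is abelian; every subgroup of an abelian group is normal

Yes, normal subgroup


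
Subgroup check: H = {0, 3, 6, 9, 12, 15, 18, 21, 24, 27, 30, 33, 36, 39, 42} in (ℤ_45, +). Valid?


Subgroup test for H = {0, 3, 6, 9, 12, 15, 18, 21, 24, 27, 30, 33, 36, 39, 42} in (ℤ_45, +):
(1) 0 ∈ H? Yes
(2) Closure: for all a,b ∈ H, (a+b) mod 45 ∈ H? Yes
(3) Inverses: for all a ∈ H, -a mod 45 ∈ H? Yes

Yes, H is a subgroup of ℤ_45


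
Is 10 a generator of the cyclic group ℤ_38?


g generates ℤ_n iff gcd(g, n) = 1
gcd(10, 38) = 2
Since gcd = 2 ≠ 1, ⟨10⟩ has order 19 < 38, so 10 is not a generator.

No, 10 does not generate ℤ_38


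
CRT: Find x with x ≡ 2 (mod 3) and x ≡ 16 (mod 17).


m₁ = 3, m₂ = 17, gcd = 1, so CRT applies. M = m₁·m₂ = 51
Let M₁ = M/m₁ = 17, M₂ = M/m₂ = 3
Find y₁ ≡ M₁⁻¹ (mod m₁): 17⁻¹ ≡ 2 (mod 3)
Find y₂ ≡ M₂⁻¹ (mod m₂): 3⁻¹ ≡ 6 (mod 17)
x = a₁·M₁·y₁ + a₂·M₂·y₂ = 2·17·2 + 16·3·6 = 356
Reduce mod 51: x ≡ 50
Check: 50 mod 3 = 2 ✓, 50 mod 17 = 16 ✓

x ≡ 50 (mod 51)


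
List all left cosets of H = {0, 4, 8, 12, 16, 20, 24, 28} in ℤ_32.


H = {0, 4, 8, 12, 16, 20, 24, 28}, |H| = 8
Number of cosets = |G|/|H| = 32/8 = 4
0 + H = {0, 4, 8, 12, 16, 20, 24, 28}
1 + H = {1, 5, 9, 13, 17, 21, 25, 29}
2 + H = {2, 6, 10, 14, 18, 22, 26, 30}
3 + H = {3, 7, 11, 15, 19, 23, 27, 31}

Cosets: 0+H={0,4,8,12,16,20,24,28}; 1+H={1,5,9,13,17,21,25,29}; 2+H={2,6,10,14,18,22,26,30}; 3+H={3,7,11,15,19,23,27,31}


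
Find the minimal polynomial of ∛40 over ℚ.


∛40 satisfies x³ - 40 = 0, irreducible over ℚ (no rational root; 40 is not a perfect cube)

Minimal polynomial: x³ - 40


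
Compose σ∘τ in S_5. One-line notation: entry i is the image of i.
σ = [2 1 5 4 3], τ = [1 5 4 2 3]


σ∘τ: apply τ first, then σ
1 →τ 1 →σ 2
2 →τ 5 →σ 3
3 →τ 4 →σ 4
4 →τ 2 →σ 1
5 →τ 3 →σ 5

σ∘τ = [2 3 4 1 5]


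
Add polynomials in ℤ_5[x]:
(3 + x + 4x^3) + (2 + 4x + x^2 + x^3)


Add coefficients mod 5:
x^0: 3 + 2 = 0 (mod 5)
x^1: 1 + 4 = 0 (mod 5)
x^2: 0 + 1 = 1 (mod 5)
x^3: 4 + 1 = 0 (mod 5)
Result: x^2

f + g = x^2


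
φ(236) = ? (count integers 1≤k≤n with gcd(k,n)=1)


Factor n: 236 = 2^2 × 59
φ(n) = n · ∏(1 - 1/p) over distinct primes p | n
φ(236) = 236 · (1 - 1/2) · (1 - 1/59) = 116

φ(236) = 116


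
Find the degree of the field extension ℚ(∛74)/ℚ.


∛74 has minimal polynomial x³ - 74 (irreducible over ℚ since 74 is not a perfect cube)

[ℚ(∛74)/ℚ] = 3


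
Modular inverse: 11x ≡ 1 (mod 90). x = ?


Use the extended Euclidean algorithm to write 1 = 11·s + 90·t; then s mod 90 is the inverse.
Euclidean algorithm:
  11 = 0·90 + 11
  90 = 8·11 + 2
  11 = 5·2 + 1
  2 = 2·1 + 0
gcd(11,90) = 1
Back-substitution gives: 11·(41) + 90·(-5) = 1
So 11⁻¹ ≡ 41 ≡ 41 (mod 90)
Check: 11 × 41 = 451 ≡ 1 (mod 90) ✓

11⁻¹ ≡ 41 (mod 90)


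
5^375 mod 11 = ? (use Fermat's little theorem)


Fermat's little theorem: if p is prime and gcd(a,p)=1, then a^(p-1) ≡ 1 (mod p)
p = 11 is prime, gcd(5,11) = 1
Reduce exponent: 375 mod 10 = 5
So 5^375 ≡ 5^5 (mod 11)
5^5 mod 11 = 1

5^375 ≡ 1 (mod 11)


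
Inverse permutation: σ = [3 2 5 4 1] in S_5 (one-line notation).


To find σ⁻¹, swap domain and range:
σ(1) = 3 → σ⁻¹(3) = 1
σ(2) = 2 → σ⁻¹(2) = 2
σ(3) = 5 → σ⁻¹(5) = 3
σ(4) = 4 → σ⁻¹(4) = 4
σ(5) = 1 → σ⁻¹(1) = 5

σ⁻¹ = [5 2 1 4 3]


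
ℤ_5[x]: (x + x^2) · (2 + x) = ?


Expand and collect like terms; reduce coefficients mod 5:
x^0: 0·2 = 0 ≡ 0 (mod 5)
x^1: 0·1 + 1·2 = 2 ≡ 2 (mod 5)
x^2: 1·1 + 1·2 = 3 ≡ 3 (mod 5)
x^3: 1·1 = 1 ≡ 1 (mod 5)
Result: 2x + 3x^2 + x^3

f · g = 2x + 3x^2 + x^3


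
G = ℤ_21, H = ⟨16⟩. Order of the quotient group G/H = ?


|⟨16⟩| = n / gcd(16, 21) = 21 / 1 = 21
H is normal (ℤ_21 is abelian).
|G/H| = |G| / |H| = 21 / 21 = 1

|G/H| = 1


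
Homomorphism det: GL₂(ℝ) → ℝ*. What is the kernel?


Kernel = preimage of identity
ker(det) = {A | det(A) = 1} = SL₂(ℝ)

ker(det) = SL₂(ℝ)


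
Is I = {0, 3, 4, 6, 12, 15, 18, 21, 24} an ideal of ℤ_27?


Check ideal conditions for I = {0, 3, 4, 6, 12, 15, 18, 21, 24} in ℤ_27:
(1) I is an additive subgroup? No
(2) For r ∈ ℤ_27 and a ∈ I: r·a ∈ I? No  [counterexample: r=2, a=4, r·a mod 27 = 8 ∉ I]

No, I is not an ideal of ℤ_27


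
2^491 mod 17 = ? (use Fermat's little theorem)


Fermat's little theorem: if p is prime and gcd(a,p)=1, then a^(p-1) ≡ 1 (mod p)
p = 17 is prime, gcd(2,17) = 1
Reduce exponent: 491 mod 16 = 11
So 2^491 ≡ 2^11 (mod 17)
2^11 mod 17 = 8

2^491 ≡ 8 (mod 17)


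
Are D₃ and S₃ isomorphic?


Comparing D₃ and S₃:
Both are the unique non-abelian group of order 6

Yes, D₃ ≅ S₃


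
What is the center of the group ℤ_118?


Z(G) = {g ∈ G | gx = xg for all x ∈ G}
ℤ_118 is abelian, so Z(G) = G

Z(ℤ_118) = ℤ_118


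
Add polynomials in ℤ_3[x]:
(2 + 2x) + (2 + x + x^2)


Add coefficients mod 3:
x^0: 2 + 2 = 1 (mod 3)
x^1: 2 + 1 = 0 (mod 3)
x^2: 0 + 1 = 1 (mod 3)
Result: 1 + x^2

f + g = 1 + x^2


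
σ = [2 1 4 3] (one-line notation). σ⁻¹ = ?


To find σ⁻¹, swap domain and range:
σ(1) = 2 → σ⁻¹(2) = 1
σ(2) = 1 → σ⁻¹(1) = 2
σ(3) = 4 → σ⁻¹(4) = 3
σ(4) = 3 → σ⁻¹(3) = 4

σ⁻¹ = [2 1 4 3]


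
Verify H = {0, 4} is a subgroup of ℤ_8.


Subgroup test for H = {0, 4} in (ℤ_8, +):
(1) 0 ∈ H? Yes
(2) Closure: for all a,b ∈ H, (a+b) mod 8 ∈ H? Yes
(3) Inverses: for all a ∈ H, -a mod 8 ∈ H? Yes

Yes, H is a subgroup of ℤ_8


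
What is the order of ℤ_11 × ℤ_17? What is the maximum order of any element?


|ℤ_11 × ℤ_17| = 11 × 17 = 187
Max element order = lcm(11,17) = 187
Cyclic? Yes (gcd=1)

|ℤ_11×ℤ_17| = 187, max element order = 187


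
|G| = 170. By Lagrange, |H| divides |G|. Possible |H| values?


Lagrange's theorem: |H| divides |G|
|G| = 170
Divisors of 170: 1, 2, 5, 10, 17, 34, 85, 170

Possible subgroup orders: {1, 2, 5, 10, 17, 34, 85, 170}


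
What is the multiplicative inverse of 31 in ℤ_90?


Use the extended Euclidean algorithm to write 1 = 31·s + 90·t; then s mod 90 is the inverse.
Euclidean algorithm:
  31 = 0·90 + 31
  90 = 2·31 + 28
  31 = 1·28 + 3
  28 = 9·3 + 1
  3 = 3·1 + 0
gcd(31,90) = 1
Back-substitution gives: 31·(-29) + 90·(10) = 1
So 31⁻¹ ≡ -29 ≡ 61 (mod 90)
Check: 31 × 61 = 1891 ≡ 1 (mod 90) ✓

31⁻¹ ≡ 61 (mod 90)


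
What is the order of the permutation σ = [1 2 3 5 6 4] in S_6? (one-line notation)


Cycle decomposition: (4 5 6)
Cycle lengths: 3
Order = lcm(3) = 3

ord(σ) = 3


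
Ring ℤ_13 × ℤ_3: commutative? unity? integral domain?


Direct product ring; commutative with unity (1,1); but (1,0)·(0,1) = (0,0) gives zero divisors, so not an integral domain
Commutative: Yes
Integral domain: No
Has unity: Yes

ℤ_13 × ℤ_3: Commutative=Yes, Unity=Yes


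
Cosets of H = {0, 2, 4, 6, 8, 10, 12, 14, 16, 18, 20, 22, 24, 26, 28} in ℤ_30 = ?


H = {0, 2, 4, 6, 8, 10, 12, 14, 16, 18, 20, 22, 24, 26, 28}, |H| = 15
Number of cosets = |G|/|H| = 30/15 = 2
0 + H = {0, 2, 4, 6, 8, 10, 12, 14, 16, 18, 20, 22, 24, 26, 28}
1 + H = {1, 3, 5, 7, 9, 11, 13, 15, 17, 19, 21, 23, 25, 27, 29}

Cosets: 0+H={0,2,4,6,8,10,12,14,16,18,20,22,24,26,28}; 1+H={1,3,5,7,9,11,13,15,17,19,21,23,25,27,29}


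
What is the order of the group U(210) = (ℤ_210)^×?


U(n) is the group of units mod n; |U(n)| = φ(n)
|U(210)| = φ(210) = 48

|U(210) = (ℤ_210)^×| = 48


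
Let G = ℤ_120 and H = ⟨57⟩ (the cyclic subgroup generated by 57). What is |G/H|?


|⟨57⟩| = n / gcd(57, 120) = 120 / 3 = 40
H is normal (ℤ_120 is abelian).
|G/H| = |G| / |H| = 120 / 40 = 3

|G/H| = 3


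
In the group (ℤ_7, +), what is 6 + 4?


Operation: addition mod 7
6 + 4 = (a + b) mod 7 with a = 6, b = 4

6 + 4 = 3


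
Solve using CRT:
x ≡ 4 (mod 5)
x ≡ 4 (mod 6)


m₁ = 5, m₂ = 6, gcd = 1, so CRT applies. M = m₁·m₂ = 30
Let M₁ = M/m₁ = 6, M₂ = M/m₂ = 5
Find y₁ ≡ M₁⁻¹ (mod m₁): 6⁻¹ ≡ 1 (mod 5)
Find y₂ ≡ M₂⁻¹ (mod m₂): 5⁻¹ ≡ 5 (mod 6)
x = a₁·M₁·y₁ + a₂·M₂·y₂ = 4·6·1 + 4·5·5 = 124
Reduce mod 30: x ≡ 4
Check: 4 mod 5 = 4 ✓, 4 mod 6 = 4 ✓

x ≡ 4 (mod 30)


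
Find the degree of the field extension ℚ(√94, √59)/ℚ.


[ℚ(√94,√59):ℚ] = [ℚ(√94,√59):ℚ(√94)]·[ℚ(√94):ℚ] = 2·2 = 4

[ℚ(√94, √59)/ℚ] = 4


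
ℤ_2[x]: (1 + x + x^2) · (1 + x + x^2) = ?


Expand and collect like terms; reduce coefficients mod 2:
x^0: 1·1 = 1 ≡ 1 (mod 2)
x^1: 1·1 + 1·1 = 2 ≡ 0 (mod 2)
x^2: 1·1 + 1·1 + 1·1 = 3 ≡ 1 (mod 2)
x^3: 1·1 + 1·1 = 2 ≡ 0 (mod 2)
x^4: 1·1 = 1 ≡ 1 (mod 2)
Result: 1 + x^2 + x^4

f · g = 1 + x^2 + x^4


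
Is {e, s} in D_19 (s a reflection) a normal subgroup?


H = {e, s} in D_19 (s a reflection)
r·s·r⁻¹ = sr⁻² ≠ s for n ≥ 3, so {e, s} is not closed under conjugation

No, not a normal subgroup


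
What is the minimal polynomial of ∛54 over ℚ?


∛54 satisfies x³ - 54 = 0, irreducible over ℚ (no rational root; 54 is not a perfect cube)

Minimal polynomial: x³ - 54


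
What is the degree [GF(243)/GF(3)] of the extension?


GF(243) = GF(3^5), so the extension degree is 5

[GF(243)/GF(3)] = 5


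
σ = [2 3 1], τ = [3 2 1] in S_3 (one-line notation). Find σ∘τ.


σ∘τ: apply τ first, then σ
1 →τ 3 →σ 1
2 →τ 2 →σ 3
3 →τ 1 →σ 2

σ∘τ = [1 3 2]


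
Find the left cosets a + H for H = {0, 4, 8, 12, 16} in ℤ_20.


H = {0, 4, 8, 12, 16}, |H| = 5
Number of cosets = |G|/|H| = 20/5 = 4
0 + H = {0, 4, 8, 12, 16}
1 + H = {1, 5, 9, 13, 17}
2 + H = {2, 6, 10, 14, 18}
3 + H = {3, 7, 11, 15, 19}

Cosets: 0+H={0,4,8,12,16}; 1+H={1,5,9,13,17}; 2+H={2,6,10,14,18}; 3+H={3,7,11,15,19}


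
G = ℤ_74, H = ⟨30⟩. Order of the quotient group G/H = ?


|⟨30⟩| = n / gcd(30, 74) = 74 / 2 = 37
H is normal (ℤ_74 is abelian).
|G/H| = |G| / |H| = 74 / 37 = 2

|G/H| = 2


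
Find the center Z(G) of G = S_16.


Z(G) = {g ∈ G | gx = xg for all x ∈ G}
S_n is non-abelian for n ≥ 3; Z(S_16) is trivial

Z(S_16) = {e}


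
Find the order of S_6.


|S_n| = n! (number of permutations of n symbols)
|S_6| = 6! = 720

|S_6| = 720


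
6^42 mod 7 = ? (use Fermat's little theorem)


Fermat's little theorem: if p is prime and gcd(a,p)=1, then a^(p-1) ≡ 1 (mod p)
p = 7 is prime, gcd(6,7) = 1
Reduce exponent: 42 mod 6 = 0
So 6^42 ≡ 6^0 (mod 7)
6^0 = 1

6^42 ≡ 1 (mod 7)


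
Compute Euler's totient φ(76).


Factor n: 76 = 2^2 × 19
φ(n) = n · ∏(1 - 1/p) over distinct primes p | n
φ(76) = 76 · (1 - 1/2) · (1 - 1/19) = 36

φ(76) = 36


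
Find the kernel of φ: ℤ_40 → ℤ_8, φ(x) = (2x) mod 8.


Kernel = preimage of identity
ker(φ) = {x ∈ ℤ_40 : 2x ≡ 0 (mod 8)}. Since 8 | 40, φ is well-defined. The kernel is the cyclic subgroup ⟨4⟩ of ℤ_40 (order 10), i.e. {0, 4, 8, 12, 16, 20, 24, 28, 32, 36}

ker(φ) = {0, 4, 8, 12, 16, 20, 24, 28, 32, 36}


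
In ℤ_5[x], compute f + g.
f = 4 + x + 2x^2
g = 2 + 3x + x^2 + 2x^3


Add coefficients mod 5:
x^0: 4 + 2 = 1 (mod 5)
x^1: 1 + 3 = 4 (mod 5)
x^2: 2 + 1 = 3 (mod 5)
x^3: 0 + 2 = 2 (mod 5)
Result: 1 + 4x + 3x^2 + 2x^3

f + g = 1 + 4x + 3x^2 + 2x^3


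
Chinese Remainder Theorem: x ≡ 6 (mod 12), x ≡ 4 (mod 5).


m₁ = 12, m₂ = 5, gcd = 1, so CRT applies. M = m₁·m₂ = 60
Let M₁ = M/m₁ = 5, M₂ = M/m₂ = 12
Find y₁ ≡ M₁⁻¹ (mod m₁): 5⁻¹ ≡ 5 (mod 12)
Find y₂ ≡ M₂⁻¹ (mod m₂): 12⁻¹ ≡ 3 (mod 5)
x = a₁·M₁·y₁ + a₂·M₂·y₂ = 6·5·5 + 4·12·3 = 294
Reduce mod 60: x ≡ 54
Check: 54 mod 12 = 6 ✓, 54 mod 5 = 4 ✓

x ≡ 54 (mod 60)


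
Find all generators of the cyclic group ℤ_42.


g generates ℤ_n iff gcd(g,n) = 1
Prime factors of 42: 2, 3, 7
Generators are g ∈ {1,...,41} not divisible by any of these primes.
Generators: {1, 5, 11, 13, 17, 19, 23, 25, 29, 31, 37, 41}
Number of generators = φ(42) = 12

Generators of ℤ_42 = {1, 5, 11, 13, 17, 19, 23, 25, 29, 31, 37, 41}


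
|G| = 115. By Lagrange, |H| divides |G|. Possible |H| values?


Lagrange's theorem: |H| divides |G|
|G| = 115
Divisors of 115: 1, 5, 23, 115

Possible subgroup orders: {1, 5, 23, 115}


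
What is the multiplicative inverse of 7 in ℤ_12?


Use the extended Euclidean algorithm to write 1 = 7·s + 12·t; then s mod 12 is the inverse.
Euclidean algorithm:
  7 = 0·12 + 7
  12 = 1·7 + 5
  7 = 1·5 + 2
  5 = 2·2 + 1
  2 = 2·1 + 0
gcd(7,12) = 1
Back-substitution gives: 7·(-5) + 12·(3) = 1
So 7⁻¹ ≡ -5 ≡ 7 (mod 12)
Check: 7 × 7 = 49 ≡ 1 (mod 12) ✓

7⁻¹ ≡ 7 (mod 12)


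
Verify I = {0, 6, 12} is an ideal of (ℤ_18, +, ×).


Check ideal conditions for I = {0, 6, 12} in ℤ_18:
(1) I is an additive subgroup? Yes
(2) For r ∈ ℤ_18 and a ∈ I: r·a ∈ I? Yes

Yes, I is an ideal of ℤ_18


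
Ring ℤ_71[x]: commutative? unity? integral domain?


ℤ_71 is a field (n prime), so ℤ_71[x] is a commutative integral domain with unity
Commutative: Yes
Integral domain: Yes
Has unity: Yes

ℤ_71[x]: Commutative=Yes, Unity=Yes


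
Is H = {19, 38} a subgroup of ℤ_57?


Subgroup test for H = {19, 38} in (ℤ_57, +):
(1) 0 ∈ H? No
(2) Closure: for all a,b ∈ H, (a+b) mod 57 ∈ H? No  [counterexample: 19 + 38 = 0 ∉ H]
(3) Inverses: for all a ∈ H, -a mod 57 ∈ H? Yes

No, H is not a subgroup of ℤ_57


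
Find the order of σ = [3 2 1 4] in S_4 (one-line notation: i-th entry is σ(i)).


Cycle decomposition: (1 3)
Cycle lengths: 2
Order = lcm(2) = 2

ord(σ) = 2


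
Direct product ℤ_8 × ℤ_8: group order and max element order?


|ℤ_8 × ℤ_8| = 8 × 8 = 64
Max element order = lcm(8,8) = 8
Cyclic? No (gcd=8)

|ℤ_8×ℤ_8| = 64, max element order = 8


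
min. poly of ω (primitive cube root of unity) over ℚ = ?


ω satisfies x² + x + 1 = 0 (the cyclotomic polynomial Φ₃)

Minimal polynomial: x² + x + 1


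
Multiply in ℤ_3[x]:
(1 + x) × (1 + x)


Expand and collect like terms; reduce coefficients mod 3:
x^0: 1·1 = 1 ≡ 1 (mod 3)
x^1: 1·1 + 1·1 = 2 ≡ 2 (mod 3)
x^2: 1·1 = 1 ≡ 1 (mod 3)
Result: 1 + 2x + x^2

f · g = 1 + 2x + x^2


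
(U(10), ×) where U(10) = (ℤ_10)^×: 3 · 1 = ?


Operation: multiplication mod 10
3 · 1 = (a × b) mod 10 with a = 3, b = 1

3 · 1 = 3


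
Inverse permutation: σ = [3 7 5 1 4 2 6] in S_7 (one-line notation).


To find σ⁻¹, swap domain and range:
σ(1) = 3 → σ⁻¹(3) = 1
σ(2) = 7 → σ⁻¹(7) = 2
σ(3) = 5 → σ⁻¹(5) = 3
σ(4) = 1 → σ⁻¹(1) = 4
σ(5) = 4 → σ⁻¹(4) = 5
σ(6) = 2 → σ⁻¹(2) = 6
σ(7) = 6 → σ⁻¹(6) = 7

σ⁻¹ = [4 6 1 5 3 7 2]


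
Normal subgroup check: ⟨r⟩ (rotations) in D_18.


H = ⟨r⟩ (rotations) in D_18
The rotation subgroup ⟨r⟩ has index 2 in D_18, so it is normal

Yes, normal subgroup


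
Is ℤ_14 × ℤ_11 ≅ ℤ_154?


Comparing ℤ_14 × ℤ_11 and ℤ_154:
gcd(14,11) = 1, so ℤ_14 × ℤ_11 ≅ ℤ_154 (CRT)

Yes, ℤ_14 × ℤ_11 ≅ ℤ_154


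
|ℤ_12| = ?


ℤ_n has n elements.

|ℤ_12| = 12


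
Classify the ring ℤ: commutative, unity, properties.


integers form a commutative ring with unity 1; no zero divisors
Commutative: Yes
Integral domain: Yes
Has unity: Yes

ℤ: Commutative=Yes, Unity=Yes


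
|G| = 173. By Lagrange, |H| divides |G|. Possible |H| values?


Lagrange's theorem: |H| divides |G|
|G| = 173
Divisors of 173: 1, 173

Possible subgroup orders: {1, 173}


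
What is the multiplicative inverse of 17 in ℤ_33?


Use the extended Euclidean algorithm to write 1 = 17·s + 33·t; then s mod 33 is the inverse.
Euclidean algorithm:
  17 = 0·33 + 17
  33 = 1·17 + 16
  17 = 1·16 + 1
  16 = 16·1 + 0
gcd(17,33) = 1
Back-substitution gives: 17·(2) + 33·(-1) = 1
So 17⁻¹ ≡ 2 ≡ 2 (mod 33)
Check: 17 × 2 = 34 ≡ 1 (mod 33) ✓

17⁻¹ ≡ 2 (mod 33)


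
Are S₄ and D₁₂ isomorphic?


Comparing S₄ and D₁₂:
S₄ has trivial center; D₁₂ has center {e, r⁶}

No, S₄ ≇ D₁₂


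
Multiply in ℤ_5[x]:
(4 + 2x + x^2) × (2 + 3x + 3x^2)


Expand and collect like terms; reduce coefficients mod 5:
x^0: 4·2 = 8 ≡ 3 (mod 5)
x^1: 4·3 + 2·2 = 16 ≡ 1 (mod 5)
x^2: 4·3 + 2·3 + 1·2 = 20 ≡ 0 (mod 5)
x^3: 2·3 + 1·3 = 9 ≡ 4 (mod 5)
x^4: 1·3 = 3 ≡ 3 (mod 5)
Result: 3 + x + 4x^3 + 3x^4

f · g = 3 + x + 4x^3 + 3x^4


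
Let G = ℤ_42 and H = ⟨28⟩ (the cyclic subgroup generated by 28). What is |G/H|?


|⟨28⟩| = n / gcd(28, 42) = 42 / 14 = 3
H is normal (ℤ_42 is abelian).
|G/H| = |G| / |H| = 42 / 3 = 14

|G/H| = 14


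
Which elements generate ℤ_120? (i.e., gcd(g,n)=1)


g generates ℤ_n iff gcd(g,n) = 1
Prime factors of 120: 2, 3, 5
Generators are g ∈ {1,...,119} not divisible by any of these primes.
Generators: {1, 7, 11, 13, 17, 19, 23, 29, 31, 37, 41, 43, 47, 49, 53, 59, 61, 67, 71, 73, 77, 79, 83, 89, 91, 97, 101, 103, 107, 109, 113, 119}
Number of generators = φ(120) = 32

Generators of ℤ_120 = {1, 7, 11, 13, 17, 19, 23, 29, 31, 37, 41, 43, 47, 49, 53, 59, 61, 67, 71, 73, 77, 79, 83, 89, 91, 97, 101, 103, 107, 109, 113, 119}


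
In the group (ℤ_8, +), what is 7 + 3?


Operation: addition mod 8
7 + 3 = (a + b) mod 8 with a = 7, b = 3

7 + 3 = 2


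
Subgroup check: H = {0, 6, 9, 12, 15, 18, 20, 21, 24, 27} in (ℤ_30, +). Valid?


Subgroup test for H = {0, 6, 9, 12, 15, 18, 20, 21, 24, 27} in (ℤ_30, +):
(1) 0 ∈ H? Yes
(2) Closure: for all a,b ∈ H, (a+b) mod 30 ∈ H? No  [counterexample: 6 + 20 = 26 ∉ H]
(3) Inverses: for all a ∈ H, -a mod 30 ∈ H? No

No, H is not a subgroup of ℤ_30


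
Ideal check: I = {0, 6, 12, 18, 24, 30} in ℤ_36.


Check ideal conditions for I = {0, 6, 12, 18, 24, 30} in ℤ_36:
(1) I is an additive subgroup? Yes
(2) For r ∈ ℤ_36 and a ∈ I: r·a ∈ I? Yes

Yes, I is an ideal of ℤ_36


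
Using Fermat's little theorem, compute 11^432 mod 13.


Fermat's little theorem: if p is prime and gcd(a,p)=1, then a^(p-1) ≡ 1 (mod p)
p = 13 is prime, gcd(11,13) = 1
Reduce exponent: 432 mod 12 = 0
So 11^432 ≡ 11^0 (mod 13)
11^0 = 1

11^432 ≡ 1 (mod 13)


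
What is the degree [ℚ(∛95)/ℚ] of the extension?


∛95 has minimal polynomial x³ - 95 (irreducible over ℚ since 95 is not a perfect cube)

[ℚ(∛95)/ℚ] = 3


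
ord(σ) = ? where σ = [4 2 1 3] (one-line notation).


Cycle decomposition: (1 4 3)
Cycle lengths: 3
Order = lcm(3) = 3

ord(σ) = 3


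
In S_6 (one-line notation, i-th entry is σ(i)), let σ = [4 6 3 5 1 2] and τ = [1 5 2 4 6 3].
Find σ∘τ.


σ∘τ: apply τ first, then σ
1 →τ 1 →σ 4
2 →τ 5 →σ 1
3 →τ 2 →σ 6
4 →τ 4 →σ 5
5 →τ 6 →σ 2
6 →τ 3 →σ 3

σ∘τ = [4 1 6 5 2 3]


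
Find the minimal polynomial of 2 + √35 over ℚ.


Let α = 2 + √35. Then α - 2 = √35, so (α - 2)² = 35, giving α² - 4α - 31 = 0. Degree 2 and α ∉ ℚ, so this is the minimal polynomial.

Minimal polynomial: x² - 4x - 31


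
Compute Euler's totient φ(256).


Factor n: 256 = 2^8
φ(n) = n · ∏(1 - 1/p) over distinct primes p | n
φ(256) = 256 · (1 - 1/2) = 128

φ(256) = 128


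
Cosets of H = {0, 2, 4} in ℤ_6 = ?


H = {0, 2, 4}, |H| = 3
Number of cosets = |G|/|H| = 6/3 = 2
0 + H = {0, 2, 4}
1 + H = {1, 3, 5}

Cosets: 0+H={0,2,4}; 1+H={1,3,5}


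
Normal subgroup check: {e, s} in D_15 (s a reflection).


H = {e, s} in D_15 (s a reflection)
r·s·r⁻¹ = sr⁻² ≠ s for n ≥ 3, so {e, s} is not closed under conjugation

No, not a normal subgroup


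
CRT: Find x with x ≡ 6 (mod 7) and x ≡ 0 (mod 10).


m₁ = 7, m₂ = 10, gcd = 1, so CRT applies. M = m₁·m₂ = 70
Let M₁ = M/m₁ = 10, M₂ = M/m₂ = 7
Find y₁ ≡ M₁⁻¹ (mod m₁): 10⁻¹ ≡ 5 (mod 7)
Find y₂ ≡ M₂⁻¹ (mod m₂): 7⁻¹ ≡ 3 (mod 10)
x = a₁·M₁·y₁ + a₂·M₂·y₂ = 6·10·5 + 0·7·3 = 300
Reduce mod 70: x ≡ 20
Check: 20 mod 7 = 6 ✓, 20 mod 10 = 0 ✓

x ≡ 20 (mod 70)


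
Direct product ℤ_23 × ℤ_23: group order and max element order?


|ℤ_23 × ℤ_23| = 23 × 23 = 529
Max element order = lcm(23,23) = 23
Cyclic? No (gcd=23)

|ℤ_23×ℤ_23| = 529, max element order = 23


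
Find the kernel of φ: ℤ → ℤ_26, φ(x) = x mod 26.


Kernel = preimage of identity
ker(φ) = {x ∈ ℤ : x ≡ 0 (mod 26)} = 26ℤ = {0, ±26, ±52, ...}

ker(φ) = 26ℤ


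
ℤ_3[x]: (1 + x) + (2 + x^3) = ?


Add coefficients mod 3:
x^0: 1 + 2 = 0 (mod 3)
x^1: 1 + 0 = 1 (mod 3)
x^2: 0 + 0 = 0 (mod 3)
x^3: 0 + 1 = 1 (mod 3)
Result: x + x^3

f + g = x + x^3


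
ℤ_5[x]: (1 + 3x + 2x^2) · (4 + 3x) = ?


Expand and collect like terms; reduce coefficients mod 5:
x^0: 1·4 = 4 ≡ 4 (mod 5)
x^1: 1·3 + 3·4 = 15 ≡ 0 (mod 5)
x^2: 3·3 + 2·4 = 17 ≡ 2 (mod 5)
x^3: 2·3 = 6 ≡ 1 (mod 5)
Result: 4 + 2x^2 + x^3

f · g = 4 + 2x^2 + x^3


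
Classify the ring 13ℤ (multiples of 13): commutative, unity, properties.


13ℤ is a commutative ring under +,× but has no multiplicative identity (1 ∉ 13ℤ); it has no zero divisors, but without unity it is not an integral domain
Commutative: Yes
Integral domain: No
Has unity: No

13ℤ (multiples of 13): Commutative=Yes, Unity=No


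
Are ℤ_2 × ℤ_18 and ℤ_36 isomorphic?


Comparing ℤ_2 × ℤ_18 and ℤ_36:
gcd(2,18) = 2 ≠ 1. Max element order in ℤ_2×ℤ_18 is lcm(2,18) = 18 < 36, so it has no element of order 36

No, ℤ_2 × ℤ_18 ≇ ℤ_36


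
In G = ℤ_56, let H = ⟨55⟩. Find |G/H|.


|⟨55⟩| = n / gcd(55, 56) = 56 / 1 = 56
H is normal (ℤ_56 is abelian).
|G/H| = |G| / |H| = 56 / 56 = 1

|G/H| = 1


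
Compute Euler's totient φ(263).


Factor n: 263 = 263
φ(n) = n · ∏(1 - 1/p) over distinct primes p | n
φ(263) = 263 · (1 - 1/263) = 262

φ(263) = 262


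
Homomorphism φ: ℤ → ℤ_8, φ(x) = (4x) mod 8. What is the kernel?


Kernel = preimage of identity
ker(φ) = {x ∈ ℤ : 4x ≡ 0 (mod 8)}. gcd(4,8) = 4, so 4x ≡ 0 (mod 8) ⟺ x ≡ 0 (mod 8/4 = 2). Hence ker(φ) = 2ℤ

ker(φ) = 2ℤ


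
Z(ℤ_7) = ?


Z(G) = {g ∈ G | gx = xg for all x ∈ G}
ℤ_7 is abelian, so Z(G) = G

Z(ℤ_7) = ℤ_7


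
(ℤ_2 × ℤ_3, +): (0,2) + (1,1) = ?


Operation: componentwise addition mod (2, 3)
(0,2) + (1,1) = ((a₁+b₁) mod 2, (a₂+b₂) mod 3) with a = (0,2), b = (1,1)

(0,2) + (1,1) = (1,0)


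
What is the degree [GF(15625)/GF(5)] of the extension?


GF(15625) = GF(5^6), so the extension degree is 6

[GF(15625)/GF(5)] = 6


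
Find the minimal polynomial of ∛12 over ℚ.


∛12 satisfies x³ - 12 = 0, irreducible over ℚ (no rational root; 12 is not a perfect cube)

Minimal polynomial: x³ - 12


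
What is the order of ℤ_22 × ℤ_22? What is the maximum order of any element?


|ℤ_22 × ℤ_22| = 22 × 22 = 484
Max element order = lcm(22,22) = 22
Cyclic? No (gcd=22)

|ℤ_22×ℤ_22| = 484, max element order = 22


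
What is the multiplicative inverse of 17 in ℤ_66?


Use the extended Euclidean algorithm to write 1 = 17·s + 66·t; then s mod 66 is the inverse.
Euclidean algorithm:
  17 = 0·66 + 17
  66 = 3·17 + 15
  17 = 1·15 + 2
  15 = 7·2 + 1
  2 = 2·1 + 0
gcd(17,66) = 1
Back-substitution gives: 17·(-31) + 66·(8) = 1
So 17⁻¹ ≡ -31 ≡ 35 (mod 66)
Check: 17 × 35 = 595 ≡ 1 (mod 66) ✓

17⁻¹ ≡ 35 (mod 66)


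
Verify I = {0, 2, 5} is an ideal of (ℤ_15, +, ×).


Check ideal conditions for I = {0, 2, 5} in ℤ_15:
(1) I is an additive subgroup? No
(2) For r ∈ ℤ_15 and a ∈ I: r·a ∈ I? No  [counterexample: r=2, a=2, r·a mod 15 = 4 ∉ I]

No, I is not an ideal of ℤ_15


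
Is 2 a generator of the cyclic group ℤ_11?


g generates ℤ_n iff gcd(g, n) = 1
gcd(2, 11) = 1
Since gcd = 1, 2 is a generator.

Yes, 2 generates ℤ_11


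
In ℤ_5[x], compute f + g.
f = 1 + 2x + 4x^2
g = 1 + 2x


Add coefficients mod 5:
x^0: 1 + 1 = 2 (mod 5)
x^1: 2 + 2 = 4 (mod 5)
x^2: 4 + 0 = 4 (mod 5)
Result: 2 + 4x + 4x^2

f + g = 2 + 4x + 4x^2


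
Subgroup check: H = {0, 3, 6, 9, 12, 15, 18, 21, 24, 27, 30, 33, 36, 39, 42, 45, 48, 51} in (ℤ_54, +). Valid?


Subgroup test for H = {0, 3, 6, 9, 12, 15, 18, 21, 24, 27, 30, 33, 36, 39, 42, 45, 48, 51} in (ℤ_54, +):
(1) 0 ∈ H? Yes
(2) Closure: for all a,b ∈ H, (a+b) mod 54 ∈ H? Yes
(3) Inverses: for all a ∈ H, -a mod 54 ∈ H? Yes

Yes, H is a subgroup of ℤ_54


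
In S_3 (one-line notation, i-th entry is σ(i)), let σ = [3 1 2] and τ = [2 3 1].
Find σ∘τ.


σ∘τ: apply τ first, then σ
1 →τ 2 →σ 1
2 →τ 3 →σ 2
3 →τ 1 →σ 3

σ∘τ = [1 2 3]


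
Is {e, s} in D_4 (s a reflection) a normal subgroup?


H = {e, s} in D_4 (s a reflection)
r·s·r⁻¹ = sr⁻² ≠ s for n ≥ 3, so {e, s} is not closed under conjugation

No, not a normal subgroup


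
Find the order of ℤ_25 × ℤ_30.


|A × B| = |A| · |B|
|ℤ_25 × ℤ_30| = 25 × 30 = 750

|ℤ_25 × ℤ_30| = 750


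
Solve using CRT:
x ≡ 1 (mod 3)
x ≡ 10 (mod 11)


m₁ = 3, m₂ = 11, gcd = 1, so CRT applies. M = m₁·m₂ = 33
Let M₁ = M/m₁ = 11, M₂ = M/m₂ = 3
Find y₁ ≡ M₁⁻¹ (mod m₁): 11⁻¹ ≡ 2 (mod 3)
Find y₂ ≡ M₂⁻¹ (mod m₂): 3⁻¹ ≡ 4 (mod 11)
x = a₁·M₁·y₁ + a₂·M₂·y₂ = 1·11·2 + 10·3·4 = 142
Reduce mod 33: x ≡ 10
Check: 10 mod 3 = 1 ✓, 10 mod 11 = 10 ✓

x ≡ 10 (mod 33)


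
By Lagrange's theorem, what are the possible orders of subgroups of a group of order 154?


Lagrange's theorem: |H| divides |G|
|G| = 154
Divisors of 154: 1, 2, 7, 11, 14, 22, 77, 154

Possible subgroup orders: {1, 2, 7, 11, 14, 22, 77, 154}


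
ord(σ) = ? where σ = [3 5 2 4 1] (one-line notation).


Cycle decomposition: (1 3 2 5)
Cycle lengths: 4
Order = lcm(4) = 4

ord(σ) = 4


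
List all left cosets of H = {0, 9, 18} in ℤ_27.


H = {0, 9, 18}, |H| = 3
Number of cosets = |G|/|H| = 27/3 = 9
0 + H = {0, 9, 18}
1 + H = {1, 10, 19}
2 + H = {2, 11, 20}
3 + H = {3, 12, 21}
4 + H = {4, 13, 22}
5 + H = {5, 14, 23}
6 + H = {6, 15, 24}
7 + H = {7, 16, 25}
8 + H = {8, 17, 26}

Cosets: 0+H={0,9,18}; 1+H={1,10,19}; 2+H={2,11,20}; 3+H={3,12,21}; 4+H={4,13,22}; 5+H={5,14,23}; 6+H={6,15,24}; 7+H={7,16,25}; 8+H={8,17,26}


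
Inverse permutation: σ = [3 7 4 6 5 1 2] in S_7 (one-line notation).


To find σ⁻¹, swap domain and range:
σ(1) = 3 → σ⁻¹(3) = 1
σ(2) = 7 → σ⁻¹(7) = 2
σ(3) = 4 → σ⁻¹(4) = 3
σ(4) = 6 → σ⁻¹(6) = 4
σ(5) = 5 → σ⁻¹(5) = 5
σ(6) = 1 → σ⁻¹(1) = 6
σ(7) = 2 → σ⁻¹(2) = 7

σ⁻¹ = [6 7 1 3 5 4 2]


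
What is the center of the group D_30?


Z(G) = {g ∈ G | gx = xg for all x ∈ G}
For even n, Z(D_n) = {e, r^(n/2)}: the 180° rotation r^15 commutes with every reflection and rotation

Z(D_30) = {e, r^15}


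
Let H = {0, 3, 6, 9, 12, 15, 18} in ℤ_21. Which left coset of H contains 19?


19 + H = {19 + h (mod 21) : h ∈ H}
19+0=19, 19+3=1, 19+6=4, 19+9=7, 19+12=10, 19+15=13, 19+18=16
19 + H = {1, 4, 7, 10, 13, 16, 19} = 1 + H

19 + H = {1, 4, 7, 10, 13, 16, 19}


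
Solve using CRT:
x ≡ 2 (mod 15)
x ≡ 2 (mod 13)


m₁ = 15, m₂ = 13, gcd = 1, so CRT applies. M = m₁·m₂ = 195
Let M₁ = M/m₁ = 13, M₂ = M/m₂ = 15
Find y₁ ≡ M₁⁻¹ (mod m₁): 13⁻¹ ≡ 7 (mod 15)
Find y₂ ≡ M₂⁻¹ (mod m₂): 15⁻¹ ≡ 7 (mod 13)
x = a₁·M₁·y₁ + a₂·M₂·y₂ = 2·13·7 + 2·15·7 = 392
Reduce mod 195: x ≡ 2
Check: 2 mod 15 = 2 ✓, 2 mod 13 = 2 ✓

x ≡ 2 (mod 195)


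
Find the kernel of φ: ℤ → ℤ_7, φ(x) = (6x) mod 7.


Kernel = preimage of identity
ker(φ) = {x ∈ ℤ : 6x ≡ 0 (mod 7)}. gcd(6,7) = 1, so 6x ≡ 0 (mod 7) ⟺ x ≡ 0 (mod 7/1 = 7). Hence ker(φ) = 7ℤ

ker(φ) = 7ℤ


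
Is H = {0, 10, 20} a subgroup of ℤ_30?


Subgroup test for H = {0, 10, 20} in (ℤ_30, +):
(1) 0 ∈ H? Yes
(2) Closure: for all a,b ∈ H, (a+b) mod 30 ∈ H? Yes
(3) Inverses: for all a ∈ H, -a mod 30 ∈ H? Yes

Yes, H is a subgroup of ℤ_30


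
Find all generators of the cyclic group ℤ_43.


g generates ℤ_n iff gcd(g,n) = 1
Prime factors of 43: 43
Generators are g ∈ {1,...,42} not divisible by any of these primes.
Generators: {1, 2, 3, 4, 5, 6, 7, 8, 9, 10, 11, 12, 13, 14, 15, 16, 17, 18, 19, 20, 21, 22, 23, 24, 25, 26, 27, 28, 29, 30, 31, 32, 33, 34, 35, 36, 37, 38, 39, 40, 41, 42}
Number of generators = φ(43) = 42

Generators of ℤ_43 = {1, 2, 3, 4, 5, 6, 7, 8, 9, 10, 11, 12, 13, 14, 15, 16, 17, 18, 19, 20, 21, 22, 23, 24, 25, 26, 27, 28, 29, 30, 31, 32, 33, 34, 35, 36, 37, 38, 39, 40, 41, 42}


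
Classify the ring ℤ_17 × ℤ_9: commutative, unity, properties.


Direct product ring; commutative with unity (1,1); but (1,0)·(0,1) = (0,0) gives zero divisors, so not an integral domain
Commutative: Yes
Integral domain: No
Has unity: Yes

ℤ_17 × ℤ_9: Commutative=Yes, Unity=Yes


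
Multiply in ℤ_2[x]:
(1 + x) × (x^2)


Expand and collect like terms; reduce coefficients mod 2:
x^0: 1·0 = 0 ≡ 0 (mod 2)
x^1: 1·0 + 1·0 = 0 ≡ 0 (mod 2)
x^2: 1·1 + 1·0 = 1 ≡ 1 (mod 2)
x^3: 1·1 = 1 ≡ 1 (mod 2)
Result: x^2 + x^3

f · g = x^2 + x^3


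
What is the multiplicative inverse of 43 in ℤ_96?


Use the extended Euclidean algorithm to write 1 = 43·s + 96·t; then s mod 96 is the inverse.
Euclidean algorithm:
  43 = 0·96 + 43
  96 = 2·43 + 10
  43 = 4·10 + 3
  10 = 3·3 + 1
  3 = 3·1 + 0
gcd(43,96) = 1
Back-substitution gives: 43·(-29) + 96·(13) = 1
So 43⁻¹ ≡ -29 ≡ 67 (mod 96)
Check: 43 × 67 = 2881 ≡ 1 (mod 96) ✓

43⁻¹ ≡ 67 (mod 96)
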